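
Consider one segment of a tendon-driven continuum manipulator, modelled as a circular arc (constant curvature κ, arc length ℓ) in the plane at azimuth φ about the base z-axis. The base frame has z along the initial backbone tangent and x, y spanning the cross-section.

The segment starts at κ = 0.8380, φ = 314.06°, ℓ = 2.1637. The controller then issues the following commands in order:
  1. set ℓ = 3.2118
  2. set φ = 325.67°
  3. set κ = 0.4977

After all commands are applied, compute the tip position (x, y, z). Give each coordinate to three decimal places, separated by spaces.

1.705 -1.165 2.008

initial: κ=0.8380, φ=314.06°, ℓ=2.1637
cmd 1: set ℓ=3.2118 → (κ,φ,ℓ)=(0.8380,314.06°,3.2118) → tip=(1.5770,-1.6297,0.5192)
cmd 2: set φ=325.67° → (κ,φ,ℓ)=(0.8380,325.67°,3.2118) → tip=(1.8727,-1.2789,0.5192)
cmd 3: set κ=0.4977 → (κ,φ,ℓ)=(0.4977,325.67°,3.2118) → tip=(1.7052,-1.1645,2.0085)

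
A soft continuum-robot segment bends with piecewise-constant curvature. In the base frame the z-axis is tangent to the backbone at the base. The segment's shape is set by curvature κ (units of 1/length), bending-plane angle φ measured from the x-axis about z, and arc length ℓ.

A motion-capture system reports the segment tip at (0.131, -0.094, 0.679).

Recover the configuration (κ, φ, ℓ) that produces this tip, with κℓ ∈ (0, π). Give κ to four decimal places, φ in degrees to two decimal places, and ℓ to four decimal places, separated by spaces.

ρ = √(x²+y²) = √(0.131² + -0.094²) = 0.16124
φ = atan2(y, x) mod 360° = atan2(-0.094, 0.131) = 324.3384°
|p|² = ρ² + z² = 0.16124² + 0.679² = 0.48704
κ = 2ρ / |p|² = 2×0.16124 / 0.48704 = 0.66211
θ = 2·atan2(ρ, z) = 2·atan2(0.16124, 0.679) = 0.46629 rad
ℓ = θ/κ = 0.46629/0.66211 = 0.70424

0.6621 324.34 0.7042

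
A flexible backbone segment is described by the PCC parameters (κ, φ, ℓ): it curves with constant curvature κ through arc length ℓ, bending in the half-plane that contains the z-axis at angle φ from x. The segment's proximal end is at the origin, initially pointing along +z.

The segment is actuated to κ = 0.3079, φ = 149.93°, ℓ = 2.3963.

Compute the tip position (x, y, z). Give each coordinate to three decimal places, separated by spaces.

-0.731 0.423 2.185

θ = κ·ℓ = 0.3079 × 2.3963 = 0.73782 rad
ρ = (1 − cos θ)/κ = (1 − 0.73994)/0.3079 = 0.84464
z = sin θ / κ = 0.67268/0.3079 = 2.18473
x = ρ cos φ = 0.84464 × cos(149.93°) = -0.73096
y = ρ sin φ = 0.84464 × sin(149.93°) = 0.42321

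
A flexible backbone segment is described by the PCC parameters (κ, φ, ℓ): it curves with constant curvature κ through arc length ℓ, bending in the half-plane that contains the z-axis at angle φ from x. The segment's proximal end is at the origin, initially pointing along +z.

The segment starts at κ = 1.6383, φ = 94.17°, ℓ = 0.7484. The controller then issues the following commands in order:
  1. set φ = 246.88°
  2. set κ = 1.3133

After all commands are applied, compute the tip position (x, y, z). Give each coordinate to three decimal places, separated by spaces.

-0.133 -0.312 0.634

initial: κ=1.6383, φ=94.17°, ℓ=0.7484
cmd 1: set φ=246.88° → (κ,φ,ℓ)=(1.6383,246.88°,0.7484) → tip=(-0.1587,-0.3717,0.5745)
cmd 2: set κ=1.3133 → (κ,φ,ℓ)=(1.3133,246.88°,0.7484) → tip=(-0.1332,-0.3119,0.6336)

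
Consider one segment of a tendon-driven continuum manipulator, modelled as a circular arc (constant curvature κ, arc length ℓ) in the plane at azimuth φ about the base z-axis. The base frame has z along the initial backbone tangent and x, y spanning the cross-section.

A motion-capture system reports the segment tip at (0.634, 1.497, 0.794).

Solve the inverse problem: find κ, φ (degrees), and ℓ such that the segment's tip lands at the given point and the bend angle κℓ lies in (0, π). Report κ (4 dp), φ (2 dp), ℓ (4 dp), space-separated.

0.9933 67.05 2.2480

ρ = √(x²+y²) = √(0.634² + 1.497²) = 1.62572
φ = atan2(y, x) mod 360° = atan2(1.497, 0.634) = 67.0467°
|p|² = ρ² + z² = 1.62572² + 0.794² = 3.27340
κ = 2ρ / |p|² = 2×1.62572 / 3.27340 = 0.99329
θ = 2·atan2(ρ, z) = 2·atan2(1.62572, 0.794) = 2.23294 rad
ℓ = θ/κ = 2.23294/0.99329 = 2.24803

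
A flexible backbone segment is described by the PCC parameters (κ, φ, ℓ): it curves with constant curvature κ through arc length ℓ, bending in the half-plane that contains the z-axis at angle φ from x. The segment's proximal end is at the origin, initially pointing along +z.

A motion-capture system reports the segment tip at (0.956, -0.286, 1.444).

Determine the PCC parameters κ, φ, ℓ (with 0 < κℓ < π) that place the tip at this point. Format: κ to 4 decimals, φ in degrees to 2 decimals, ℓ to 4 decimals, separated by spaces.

0.6478 343.34 1.8670

ρ = √(x²+y²) = √(0.956² + -0.286²) = 0.99786
φ = atan2(y, x) mod 360° = atan2(-0.286, 0.956) = 343.3448°
|p|² = ρ² + z² = 0.99786² + 1.444² = 3.08087
κ = 2ρ / |p|² = 2×0.99786 / 3.08087 = 0.64778
θ = 2·atan2(ρ, z) = 2·atan2(0.99786, 1.444) = 1.20938 rad
ℓ = θ/κ = 1.20938/0.64778 = 1.86695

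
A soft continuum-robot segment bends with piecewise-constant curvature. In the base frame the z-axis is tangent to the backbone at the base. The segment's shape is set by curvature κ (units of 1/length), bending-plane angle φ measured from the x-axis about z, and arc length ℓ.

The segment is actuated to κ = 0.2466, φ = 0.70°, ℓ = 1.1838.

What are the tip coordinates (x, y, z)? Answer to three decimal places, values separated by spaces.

θ = κ·ℓ = 0.2466 × 1.1838 = 0.29193 rad
ρ = (1 − cos θ)/κ = (1 − 0.95769)/0.2466 = 0.17157
z = sin θ / κ = 0.28780/0.2466 = 1.16706
x = ρ cos φ = 0.17157 × cos(0.70°) = 0.17155
y = ρ sin φ = 0.17157 × sin(0.70°) = 0.00210

0.172 0.002 1.167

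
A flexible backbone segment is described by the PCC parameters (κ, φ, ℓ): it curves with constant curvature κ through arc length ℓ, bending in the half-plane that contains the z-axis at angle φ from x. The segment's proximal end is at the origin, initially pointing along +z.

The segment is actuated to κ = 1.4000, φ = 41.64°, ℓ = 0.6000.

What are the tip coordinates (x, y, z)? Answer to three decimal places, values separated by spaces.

0.178 0.158 0.532

θ = κ·ℓ = 1.4000 × 0.6000 = 0.84000 rad
ρ = (1 − cos θ)/κ = (1 − 0.66746)/1.4000 = 0.23753
z = sin θ / κ = 0.74464/1.4000 = 0.53189
x = ρ cos φ = 0.23753 × cos(41.64°) = 0.17751
y = ρ sin φ = 0.23753 × sin(41.64°) = 0.15782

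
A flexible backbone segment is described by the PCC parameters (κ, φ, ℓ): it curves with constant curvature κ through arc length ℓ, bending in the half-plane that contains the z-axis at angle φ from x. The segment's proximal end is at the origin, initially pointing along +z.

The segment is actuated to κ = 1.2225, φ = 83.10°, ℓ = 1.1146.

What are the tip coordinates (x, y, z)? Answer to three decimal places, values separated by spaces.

θ = κ·ℓ = 1.2225 × 1.1146 = 1.36260 rad
ρ = (1 − cos θ)/κ = (1 − 0.20670)/1.2225 = 0.64892
z = sin θ / κ = 0.97841/1.2225 = 0.80033
x = ρ cos φ = 0.64892 × cos(83.10°) = 0.07796
y = ρ sin φ = 0.64892 × sin(83.10°) = 0.64422

0.078 0.644 0.800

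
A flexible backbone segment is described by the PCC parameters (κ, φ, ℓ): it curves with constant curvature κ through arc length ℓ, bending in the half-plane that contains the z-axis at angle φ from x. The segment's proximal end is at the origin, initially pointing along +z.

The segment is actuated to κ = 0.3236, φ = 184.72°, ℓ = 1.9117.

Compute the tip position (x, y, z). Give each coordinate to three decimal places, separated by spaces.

-0.571 -0.047 1.792

θ = κ·ℓ = 0.3236 × 1.9117 = 0.61863 rad
ρ = (1 − cos θ)/κ = (1 − 0.81468)/0.3236 = 0.57269
z = sin θ / κ = 0.57992/0.3236 = 1.79208
x = ρ cos φ = 0.57269 × cos(184.72°) = -0.57075
y = ρ sin φ = 0.57269 × sin(184.72°) = -0.04712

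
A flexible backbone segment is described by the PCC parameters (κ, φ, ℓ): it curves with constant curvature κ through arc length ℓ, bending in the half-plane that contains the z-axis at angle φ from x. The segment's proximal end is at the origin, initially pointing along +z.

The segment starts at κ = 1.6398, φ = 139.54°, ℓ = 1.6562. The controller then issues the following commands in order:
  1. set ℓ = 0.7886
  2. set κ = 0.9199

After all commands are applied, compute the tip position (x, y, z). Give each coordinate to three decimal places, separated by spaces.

initial: κ=1.6398, φ=139.54°, ℓ=1.6562
cmd 1: set ℓ=0.7886 → (κ,φ,ℓ)=(1.6398,139.54°,0.7886) → tip=(-0.3368,0.2873,0.5865)
cmd 2: set κ=0.9199 → (κ,φ,ℓ)=(0.9199,139.54°,0.7886) → tip=(-0.2083,0.1776,0.7212)

-0.208 0.178 0.721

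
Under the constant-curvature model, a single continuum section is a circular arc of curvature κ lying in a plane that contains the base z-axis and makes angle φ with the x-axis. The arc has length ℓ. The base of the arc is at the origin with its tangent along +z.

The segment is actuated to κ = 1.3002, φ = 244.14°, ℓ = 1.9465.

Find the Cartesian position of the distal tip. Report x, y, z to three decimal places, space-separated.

-0.610 -1.259 0.441

θ = κ·ℓ = 1.3002 × 1.9465 = 2.53084 rad
ρ = (1 − cos θ)/κ = (1 − -0.81922)/1.3002 = 1.39918
z = sin θ / κ = 0.57348/1.3002 = 0.44107
x = ρ cos φ = 1.39918 × cos(244.14°) = -0.61029
y = ρ sin φ = 1.39918 × sin(244.14°) = -1.25907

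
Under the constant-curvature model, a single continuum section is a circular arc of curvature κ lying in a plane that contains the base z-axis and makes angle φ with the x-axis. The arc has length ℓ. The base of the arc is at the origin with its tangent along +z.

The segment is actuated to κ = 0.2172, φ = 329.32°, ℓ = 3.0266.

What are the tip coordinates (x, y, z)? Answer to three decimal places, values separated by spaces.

0.825 -0.490 2.813

θ = κ·ℓ = 0.2172 × 3.0266 = 0.65738 rad
ρ = (1 − cos θ)/κ = (1 − 0.79160)/0.2172 = 0.95950
z = sin θ / κ = 0.61104/0.2172 = 2.81327
x = ρ cos φ = 0.95950 × cos(329.32°) = 0.82520
y = ρ sin φ = 0.95950 × sin(329.32°) = -0.48958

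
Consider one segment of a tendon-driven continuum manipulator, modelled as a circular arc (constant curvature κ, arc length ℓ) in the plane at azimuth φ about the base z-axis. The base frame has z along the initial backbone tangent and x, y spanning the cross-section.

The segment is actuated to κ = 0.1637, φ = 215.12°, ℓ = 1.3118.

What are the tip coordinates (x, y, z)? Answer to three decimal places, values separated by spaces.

θ = κ·ℓ = 0.1637 × 1.3118 = 0.21474 rad
ρ = (1 − cos θ)/κ = (1 − 0.97703)/0.1637 = 0.14031
z = sin θ / κ = 0.21310/0.1637 = 1.30174
x = ρ cos φ = 0.14031 × cos(215.12°) = -0.11477
y = ρ sin φ = 0.14031 × sin(215.12°) = -0.08072

-0.115 -0.081 1.302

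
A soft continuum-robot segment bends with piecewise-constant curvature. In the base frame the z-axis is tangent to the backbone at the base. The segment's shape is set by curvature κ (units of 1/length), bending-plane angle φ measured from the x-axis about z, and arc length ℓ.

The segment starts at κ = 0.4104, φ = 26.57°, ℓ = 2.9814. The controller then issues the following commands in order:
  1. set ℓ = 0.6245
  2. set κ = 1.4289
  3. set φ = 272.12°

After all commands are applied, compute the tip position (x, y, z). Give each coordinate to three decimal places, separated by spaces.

initial: κ=0.4104, φ=26.57°, ℓ=2.9814
cmd 1: set ℓ=0.6245 → (κ,φ,ℓ)=(0.4104,26.57°,0.6245) → tip=(0.0712,0.0356,0.6177)
cmd 2: set κ=1.4289 → (κ,φ,ℓ)=(1.4289,26.57°,0.6245) → tip=(0.2331,0.1166,0.5449)
cmd 3: set φ=272.12° → (κ,φ,ℓ)=(1.4289,272.12°,0.6245) → tip=(0.0096,-0.2605,0.5449)

0.010 -0.260 0.545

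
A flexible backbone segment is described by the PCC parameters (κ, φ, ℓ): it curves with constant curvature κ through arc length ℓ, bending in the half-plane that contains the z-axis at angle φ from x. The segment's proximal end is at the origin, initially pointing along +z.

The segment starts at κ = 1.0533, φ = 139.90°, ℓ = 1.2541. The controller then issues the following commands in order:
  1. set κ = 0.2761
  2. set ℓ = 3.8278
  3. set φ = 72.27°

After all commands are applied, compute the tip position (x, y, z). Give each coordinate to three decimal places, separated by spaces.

initial: κ=1.0533, φ=139.90°, ℓ=1.2541
cmd 1: set κ=0.2761 → (κ,φ,ℓ)=(0.2761,139.90°,1.2541) → tip=(-0.1644,0.1385,1.2292)
cmd 2: set ℓ=3.8278 → (κ,φ,ℓ)=(0.2761,139.90°,3.8278) → tip=(-1.4085,1.1860,3.1540)
cmd 3: set φ=72.27° → (κ,φ,ℓ)=(0.2761,72.27°,3.8278) → tip=(0.5607,1.7539,3.1540)

0.561 1.754 3.154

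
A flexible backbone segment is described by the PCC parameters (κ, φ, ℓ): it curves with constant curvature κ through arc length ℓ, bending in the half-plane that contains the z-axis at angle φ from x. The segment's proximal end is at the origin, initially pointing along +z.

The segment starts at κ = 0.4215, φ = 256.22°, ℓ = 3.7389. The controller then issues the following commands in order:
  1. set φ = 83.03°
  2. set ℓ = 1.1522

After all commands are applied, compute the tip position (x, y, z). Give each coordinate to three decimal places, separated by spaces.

initial: κ=0.4215, φ=256.22°, ℓ=3.7389
cmd 1: set φ=83.03° → (κ,φ,ℓ)=(0.4215,83.03°,3.7389) → tip=(0.2894,2.3671,2.3724)
cmd 2: set ℓ=1.1522 → (κ,φ,ℓ)=(0.4215,83.03°,1.1522) → tip=(0.0333,0.2723,1.1074)

0.033 0.272 1.107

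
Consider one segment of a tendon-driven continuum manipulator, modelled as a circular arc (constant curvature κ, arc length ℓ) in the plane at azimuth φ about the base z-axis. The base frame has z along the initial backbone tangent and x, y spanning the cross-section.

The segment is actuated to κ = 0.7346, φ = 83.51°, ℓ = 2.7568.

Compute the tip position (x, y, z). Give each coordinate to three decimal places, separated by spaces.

θ = κ·ℓ = 0.7346 × 2.7568 = 2.02515 rad
ρ = (1 − cos θ)/κ = (1 − -0.43888)/0.7346 = 1.95872
z = sin θ / κ = 0.89855/0.7346 = 1.22318
x = ρ cos φ = 1.95872 × cos(83.51°) = 0.22139
y = ρ sin φ = 1.95872 × sin(83.51°) = 1.94617

0.221 1.946 1.223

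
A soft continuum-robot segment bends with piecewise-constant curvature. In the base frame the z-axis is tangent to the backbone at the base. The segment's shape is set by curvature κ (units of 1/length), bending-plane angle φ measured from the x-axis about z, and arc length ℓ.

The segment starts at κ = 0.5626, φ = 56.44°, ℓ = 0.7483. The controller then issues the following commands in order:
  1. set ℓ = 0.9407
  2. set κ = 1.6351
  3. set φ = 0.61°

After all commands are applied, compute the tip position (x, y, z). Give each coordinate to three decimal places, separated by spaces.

0.592 0.006 0.611

initial: κ=0.5626, φ=56.44°, ℓ=0.7483
cmd 1: set ℓ=0.9407 → (κ,φ,ℓ)=(0.5626,56.44°,0.9407) → tip=(0.1344,0.2026,0.8974)
cmd 2: set κ=1.6351 → (κ,φ,ℓ)=(1.6351,56.44°,0.9407) → tip=(0.3271,0.4930,0.6113)
cmd 3: set φ=0.61° → (κ,φ,ℓ)=(1.6351,0.61°,0.9407) → tip=(0.5916,0.0063,0.6113)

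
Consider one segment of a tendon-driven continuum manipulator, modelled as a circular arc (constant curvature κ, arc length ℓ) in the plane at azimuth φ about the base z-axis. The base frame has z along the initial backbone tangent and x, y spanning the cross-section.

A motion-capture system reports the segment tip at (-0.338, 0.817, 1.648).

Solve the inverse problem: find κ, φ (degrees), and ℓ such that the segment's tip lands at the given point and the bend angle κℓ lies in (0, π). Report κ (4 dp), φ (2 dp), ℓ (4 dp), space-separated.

0.5056 112.48 1.9480

ρ = √(x²+y²) = √(-0.338² + 0.817²) = 0.88416
φ = atan2(y, x) mod 360° = atan2(0.817, -0.338) = 112.4753°
|p|² = ρ² + z² = 0.88416² + 1.648² = 3.49764
κ = 2ρ / |p|² = 2×0.88416 / 3.49764 = 0.50557
θ = 2·atan2(ρ, z) = 2·atan2(0.88416, 1.648) = 0.98484 rad
ℓ = θ/κ = 0.98484/0.50557 = 1.94797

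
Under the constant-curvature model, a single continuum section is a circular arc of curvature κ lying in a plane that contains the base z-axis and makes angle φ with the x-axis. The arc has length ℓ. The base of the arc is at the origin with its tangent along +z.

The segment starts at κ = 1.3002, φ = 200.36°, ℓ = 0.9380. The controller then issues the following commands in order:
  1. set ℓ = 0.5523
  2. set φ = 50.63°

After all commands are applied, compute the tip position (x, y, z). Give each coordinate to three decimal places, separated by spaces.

0.120 0.147 0.506

initial: κ=1.3002, φ=200.36°, ℓ=0.9380
cmd 1: set ℓ=0.5523 → (κ,φ,ℓ)=(1.3002,200.36°,0.5523) → tip=(-0.1781,-0.0661,0.5060)
cmd 2: set φ=50.63° → (κ,φ,ℓ)=(1.3002,50.63°,0.5523) → tip=(0.1205,0.1468,0.5060)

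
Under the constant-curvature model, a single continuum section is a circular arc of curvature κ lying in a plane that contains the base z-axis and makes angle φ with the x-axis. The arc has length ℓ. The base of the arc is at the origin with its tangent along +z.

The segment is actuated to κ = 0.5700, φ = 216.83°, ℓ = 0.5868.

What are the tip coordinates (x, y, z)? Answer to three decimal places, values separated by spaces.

-0.078 -0.058 0.576

θ = κ·ℓ = 0.5700 × 0.5868 = 0.33448 rad
ρ = (1 − cos θ)/κ = (1 − 0.94458)/0.5700 = 0.09722
z = sin θ / κ = 0.32827/0.5700 = 0.57592
x = ρ cos φ = 0.09722 × cos(216.83°) = -0.07782
y = ρ sin φ = 0.09722 × sin(216.83°) = -0.05828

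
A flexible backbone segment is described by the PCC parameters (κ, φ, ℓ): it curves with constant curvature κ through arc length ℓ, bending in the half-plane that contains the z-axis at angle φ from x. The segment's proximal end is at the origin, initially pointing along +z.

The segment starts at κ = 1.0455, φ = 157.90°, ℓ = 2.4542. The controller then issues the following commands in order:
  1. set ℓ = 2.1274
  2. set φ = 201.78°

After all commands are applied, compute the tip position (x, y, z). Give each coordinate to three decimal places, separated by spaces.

initial: κ=1.0455, φ=157.90°, ℓ=2.4542
cmd 1: set ℓ=2.1274 → (κ,φ,ℓ)=(1.0455,157.90°,2.1274) → tip=(-1.4249,0.5786,0.7595)
cmd 2: set φ=201.78° → (κ,φ,ℓ)=(1.0455,201.78°,2.1274) → tip=(-1.4281,-0.5706,0.7595)

-1.428 -0.571 0.759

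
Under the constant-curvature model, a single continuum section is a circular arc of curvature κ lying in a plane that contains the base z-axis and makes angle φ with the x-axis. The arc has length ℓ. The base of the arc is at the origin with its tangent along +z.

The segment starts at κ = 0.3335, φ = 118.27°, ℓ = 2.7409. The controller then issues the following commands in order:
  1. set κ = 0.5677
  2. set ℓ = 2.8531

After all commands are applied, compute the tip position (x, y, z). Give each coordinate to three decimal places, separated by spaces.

initial: κ=0.3335, φ=118.27°, ℓ=2.7409
cmd 1: set κ=0.5677 → (κ,φ,ℓ)=(0.5677,118.27°,2.7409) → tip=(-0.8220,1.5285,1.7613)
cmd 2: set ℓ=2.8531 → (κ,φ,ℓ)=(0.5677,118.27°,2.8531) → tip=(-0.8751,1.6272,1.7594)

-0.875 1.627 1.759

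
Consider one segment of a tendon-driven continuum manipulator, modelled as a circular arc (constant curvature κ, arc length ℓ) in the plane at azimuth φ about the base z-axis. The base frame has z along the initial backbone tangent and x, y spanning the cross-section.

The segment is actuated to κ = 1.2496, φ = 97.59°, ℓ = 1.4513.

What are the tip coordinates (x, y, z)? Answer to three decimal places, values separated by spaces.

-0.131 0.984 0.777

θ = κ·ℓ = 1.2496 × 1.4513 = 1.81354 rad
ρ = (1 − cos θ)/κ = (1 − -0.24037)/1.2496 = 0.99261
z = sin θ / κ = 0.97068/1.2496 = 0.77679
x = ρ cos φ = 0.99261 × cos(97.59°) = -0.13111
y = ρ sin φ = 0.99261 × sin(97.59°) = 0.98392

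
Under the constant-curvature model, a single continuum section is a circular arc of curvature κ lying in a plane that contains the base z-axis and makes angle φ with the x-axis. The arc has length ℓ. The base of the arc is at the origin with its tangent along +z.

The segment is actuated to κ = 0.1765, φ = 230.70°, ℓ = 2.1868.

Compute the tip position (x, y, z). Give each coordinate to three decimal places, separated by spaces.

θ = κ·ℓ = 0.1765 × 2.1868 = 0.38597 rad
ρ = (1 − cos θ)/κ = (1 − 0.92643)/0.1765 = 0.41681
z = sin θ / κ = 0.37646/0.1765 = 2.13291
x = ρ cos φ = 0.41681 × cos(230.70°) = -0.26400
y = ρ sin φ = 0.41681 × sin(230.70°) = -0.32254

-0.264 -0.323 2.133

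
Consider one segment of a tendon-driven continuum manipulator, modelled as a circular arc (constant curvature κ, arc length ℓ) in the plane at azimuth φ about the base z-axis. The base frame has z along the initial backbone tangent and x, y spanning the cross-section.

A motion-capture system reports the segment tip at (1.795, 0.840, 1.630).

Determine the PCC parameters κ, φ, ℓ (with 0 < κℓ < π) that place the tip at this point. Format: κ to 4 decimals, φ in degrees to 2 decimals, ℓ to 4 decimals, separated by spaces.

ρ = √(x²+y²) = √(1.795² + 0.840²) = 1.98182
φ = atan2(y, x) mod 360° = atan2(0.840, 1.795) = 25.0780°
|p|² = ρ² + z² = 1.98182² + 1.630² = 6.58452
κ = 2ρ / |p|² = 2×1.98182 / 6.58452 = 0.60196
θ = 2·atan2(ρ, z) = 2·atan2(1.98182, 1.630) = 1.76500 rad
ℓ = θ/κ = 1.76500/0.60196 = 2.93207

0.6020 25.08 2.9321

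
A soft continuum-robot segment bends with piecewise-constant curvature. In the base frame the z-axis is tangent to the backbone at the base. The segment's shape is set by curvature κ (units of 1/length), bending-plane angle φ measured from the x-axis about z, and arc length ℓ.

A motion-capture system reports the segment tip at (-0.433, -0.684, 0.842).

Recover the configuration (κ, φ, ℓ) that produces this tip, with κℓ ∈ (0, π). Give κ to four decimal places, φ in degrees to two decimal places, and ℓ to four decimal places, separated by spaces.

1.1867 237.66 1.2905

ρ = √(x²+y²) = √(-0.433² + -0.684²) = 0.80953
φ = atan2(y, x) mod 360° = atan2(-0.684, -0.433) = 237.6645°
|p|² = ρ² + z² = 0.80953² + 0.842² = 1.36431
κ = 2ρ / |p|² = 2×0.80953 / 1.36431 = 1.18673
θ = 2·atan2(ρ, z) = 2·atan2(0.80953, 0.842) = 1.53148 rad
ℓ = θ/κ = 1.53148/1.18673 = 1.29051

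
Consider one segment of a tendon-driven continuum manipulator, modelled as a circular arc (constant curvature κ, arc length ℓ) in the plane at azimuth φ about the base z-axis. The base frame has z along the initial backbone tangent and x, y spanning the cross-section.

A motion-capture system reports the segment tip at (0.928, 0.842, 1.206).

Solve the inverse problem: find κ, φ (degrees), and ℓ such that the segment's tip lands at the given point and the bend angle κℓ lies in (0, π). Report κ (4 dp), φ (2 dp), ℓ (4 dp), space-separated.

0.8286 42.22 1.9420

ρ = √(x²+y²) = √(0.928² + 0.842²) = 1.25306
φ = atan2(y, x) mod 360° = atan2(0.842, 0.928) = 42.2183°
|p|² = ρ² + z² = 1.25306² + 1.206² = 3.02458
κ = 2ρ / |p|² = 2×1.25306 / 3.02458 = 0.82858
θ = 2·atan2(ρ, z) = 2·atan2(1.25306, 1.206) = 1.60906 rad
ℓ = θ/κ = 1.60906/0.82858 = 1.94195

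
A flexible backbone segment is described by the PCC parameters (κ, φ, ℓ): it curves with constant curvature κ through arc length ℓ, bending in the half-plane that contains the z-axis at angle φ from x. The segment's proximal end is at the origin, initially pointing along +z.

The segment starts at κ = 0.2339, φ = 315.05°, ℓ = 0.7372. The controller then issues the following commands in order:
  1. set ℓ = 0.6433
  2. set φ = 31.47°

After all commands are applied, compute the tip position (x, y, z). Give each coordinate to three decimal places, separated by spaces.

initial: κ=0.2339, φ=315.05°, ℓ=0.7372
cmd 1: set ℓ=0.6433 → (κ,φ,ℓ)=(0.2339,315.05°,0.6433) → tip=(0.0342,-0.0341,0.6409)
cmd 2: set φ=31.47° → (κ,φ,ℓ)=(0.2339,31.47°,0.6433) → tip=(0.0412,0.0252,0.6409)

0.041 0.025 0.641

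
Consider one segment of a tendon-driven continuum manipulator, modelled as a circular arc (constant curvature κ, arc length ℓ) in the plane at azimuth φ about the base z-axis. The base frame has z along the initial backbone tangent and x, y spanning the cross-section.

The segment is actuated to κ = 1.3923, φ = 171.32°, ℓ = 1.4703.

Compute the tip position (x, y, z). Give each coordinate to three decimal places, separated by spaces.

-1.036 0.158 0.638

θ = κ·ℓ = 1.3923 × 1.4703 = 2.04710 rad
ρ = (1 − cos θ)/κ = (1 − -0.45850)/1.3923 = 1.04754
z = sin θ / κ = 0.88870/1.3923 = 0.63829
x = ρ cos φ = 1.04754 × cos(171.32°) = -1.03555
y = ρ sin φ = 1.04754 × sin(171.32°) = 0.15809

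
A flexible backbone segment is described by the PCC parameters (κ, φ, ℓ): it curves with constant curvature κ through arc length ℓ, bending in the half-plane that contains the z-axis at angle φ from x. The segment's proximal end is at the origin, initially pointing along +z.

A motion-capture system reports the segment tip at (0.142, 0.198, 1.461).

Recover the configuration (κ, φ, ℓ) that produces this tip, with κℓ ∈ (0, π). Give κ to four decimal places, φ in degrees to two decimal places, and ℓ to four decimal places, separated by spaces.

0.2221 54.35 1.4879

ρ = √(x²+y²) = √(0.142² + 0.198²) = 0.24366
φ = atan2(y, x) mod 360° = atan2(0.198, 0.142) = 54.3530°
|p|² = ρ² + z² = 0.24366² + 1.461² = 2.19389
κ = 2ρ / |p|² = 2×0.24366 / 2.19389 = 0.22212
θ = 2·atan2(ρ, z) = 2·atan2(0.24366, 1.461) = 0.33050 rad
ℓ = θ/κ = 0.33050/0.22212 = 1.48794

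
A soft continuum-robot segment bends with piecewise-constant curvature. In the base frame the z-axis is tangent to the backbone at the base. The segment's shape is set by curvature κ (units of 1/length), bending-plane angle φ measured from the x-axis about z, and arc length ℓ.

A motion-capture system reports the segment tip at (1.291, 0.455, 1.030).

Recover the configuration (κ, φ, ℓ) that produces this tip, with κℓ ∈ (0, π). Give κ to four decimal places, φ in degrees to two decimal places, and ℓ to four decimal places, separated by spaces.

0.9329 19.41 1.9846

ρ = √(x²+y²) = √(1.291² + 0.455²) = 1.36883
φ = atan2(y, x) mod 360° = atan2(0.455, 1.291) = 19.4145°
|p|² = ρ² + z² = 1.36883² + 1.030² = 2.93461
κ = 2ρ / |p|² = 2×1.36883 / 2.93461 = 0.93289
θ = 2·atan2(ρ, z) = 2·atan2(1.36883, 1.030) = 1.85144 rad
ℓ = θ/κ = 1.85144/0.93289 = 1.98462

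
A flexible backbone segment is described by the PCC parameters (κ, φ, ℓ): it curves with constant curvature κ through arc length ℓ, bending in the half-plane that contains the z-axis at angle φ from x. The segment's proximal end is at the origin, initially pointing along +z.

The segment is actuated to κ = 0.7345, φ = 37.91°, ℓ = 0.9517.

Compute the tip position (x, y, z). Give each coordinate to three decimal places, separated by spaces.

θ = κ·ℓ = 0.7345 × 0.9517 = 0.69902 rad
ρ = (1 − cos θ)/κ = (1 − 0.76547)/0.7345 = 0.31930
z = sin θ / κ = 0.64347/0.7345 = 0.87607
x = ρ cos φ = 0.31930 × cos(37.91°) = 0.25192
y = ρ sin φ = 0.31930 × sin(37.91°) = 0.19619

0.252 0.196 0.876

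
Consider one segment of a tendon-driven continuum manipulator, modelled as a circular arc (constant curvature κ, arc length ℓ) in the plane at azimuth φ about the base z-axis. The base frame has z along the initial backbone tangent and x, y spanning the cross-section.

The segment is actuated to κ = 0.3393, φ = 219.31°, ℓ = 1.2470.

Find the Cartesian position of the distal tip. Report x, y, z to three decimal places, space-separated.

-0.201 -0.165 1.210

θ = κ·ℓ = 0.3393 × 1.2470 = 0.42311 rad
ρ = (1 − cos θ)/κ = (1 − 0.91182)/0.3393 = 0.25990
z = sin θ / κ = 0.41060/0.3393 = 1.21013
x = ρ cos φ = 0.25990 × cos(219.31°) = -0.20109
y = ρ sin φ = 0.25990 × sin(219.31°) = -0.16465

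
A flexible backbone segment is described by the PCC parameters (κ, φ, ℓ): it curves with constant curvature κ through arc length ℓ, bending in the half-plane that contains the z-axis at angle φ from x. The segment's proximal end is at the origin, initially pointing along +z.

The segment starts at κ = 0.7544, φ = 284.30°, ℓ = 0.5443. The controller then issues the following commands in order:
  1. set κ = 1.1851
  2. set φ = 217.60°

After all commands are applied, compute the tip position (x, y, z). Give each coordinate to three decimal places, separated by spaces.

initial: κ=0.7544, φ=284.30°, ℓ=0.5443
cmd 1: set κ=1.1851 → (κ,φ,ℓ)=(1.1851,284.30°,0.5443) → tip=(0.0419,-0.1643,0.5073)
cmd 2: set φ=217.60° → (κ,φ,ℓ)=(1.1851,217.60°,0.5443) → tip=(-0.1343,-0.1034,0.5073)

-0.134 -0.103 0.507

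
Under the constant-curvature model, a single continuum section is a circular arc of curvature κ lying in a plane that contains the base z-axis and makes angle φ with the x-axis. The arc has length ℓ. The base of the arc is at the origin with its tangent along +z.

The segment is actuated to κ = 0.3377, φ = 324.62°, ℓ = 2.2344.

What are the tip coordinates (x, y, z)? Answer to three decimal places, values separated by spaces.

0.655 -0.465 2.028

θ = κ·ℓ = 0.3377 × 2.2344 = 0.75456 rad
ρ = (1 − cos θ)/κ = (1 − 0.72858)/0.3377 = 0.80375
z = sin θ / κ = 0.68497/0.3377 = 2.02833
x = ρ cos φ = 0.80375 × cos(324.62°) = 0.65532
y = ρ sin φ = 0.80375 × sin(324.62°) = -0.46537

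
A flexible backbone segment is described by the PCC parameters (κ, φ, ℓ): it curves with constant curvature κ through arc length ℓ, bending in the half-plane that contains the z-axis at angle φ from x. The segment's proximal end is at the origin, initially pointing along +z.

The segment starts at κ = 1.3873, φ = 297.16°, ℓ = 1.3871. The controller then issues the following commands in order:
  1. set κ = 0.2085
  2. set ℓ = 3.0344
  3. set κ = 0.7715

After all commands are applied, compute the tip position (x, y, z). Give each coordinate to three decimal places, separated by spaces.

initial: κ=1.3873, φ=297.16°, ℓ=1.3871
cmd 1: set κ=0.2085 → (κ,φ,ℓ)=(0.2085,297.16°,1.3871) → tip=(0.0909,-0.1772,1.3678)
cmd 2: set ℓ=3.0344 → (κ,φ,ℓ)=(0.2085,297.16°,3.0344) → tip=(0.4237,-0.8259,2.8360)
cmd 3: set κ=0.7715 → (κ,φ,ℓ)=(0.7715,297.16°,3.0344) → tip=(1.0037,-1.9563,0.9303)

1.004 -1.956 0.930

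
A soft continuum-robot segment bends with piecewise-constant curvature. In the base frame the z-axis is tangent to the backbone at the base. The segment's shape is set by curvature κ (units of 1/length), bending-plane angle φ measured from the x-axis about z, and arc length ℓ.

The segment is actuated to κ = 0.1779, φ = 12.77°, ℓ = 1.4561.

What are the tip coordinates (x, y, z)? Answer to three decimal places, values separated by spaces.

0.183 0.041 1.440

θ = κ·ℓ = 0.1779 × 1.4561 = 0.25904 rad
ρ = (1 − cos θ)/κ = (1 − 0.96664)/0.1779 = 0.18754
z = sin θ / κ = 0.25615/0.1779 = 1.43987
x = ρ cos φ = 0.18754 × cos(12.77°) = 0.18290
y = ρ sin φ = 0.18754 × sin(12.77°) = 0.04145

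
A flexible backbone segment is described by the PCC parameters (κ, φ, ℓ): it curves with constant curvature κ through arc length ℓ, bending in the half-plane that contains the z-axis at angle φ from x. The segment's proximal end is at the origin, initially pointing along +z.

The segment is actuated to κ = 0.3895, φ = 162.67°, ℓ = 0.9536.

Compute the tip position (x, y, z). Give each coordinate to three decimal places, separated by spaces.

θ = κ·ℓ = 0.3895 × 0.9536 = 0.37143 rad
ρ = (1 − cos θ)/κ = (1 − 0.93181)/0.3895 = 0.17507
z = sin θ / κ = 0.36295/0.3895 = 0.93182
x = ρ cos φ = 0.17507 × cos(162.67°) = -0.16712
y = ρ sin φ = 0.17507 × sin(162.67°) = 0.05215

-0.167 0.052 0.932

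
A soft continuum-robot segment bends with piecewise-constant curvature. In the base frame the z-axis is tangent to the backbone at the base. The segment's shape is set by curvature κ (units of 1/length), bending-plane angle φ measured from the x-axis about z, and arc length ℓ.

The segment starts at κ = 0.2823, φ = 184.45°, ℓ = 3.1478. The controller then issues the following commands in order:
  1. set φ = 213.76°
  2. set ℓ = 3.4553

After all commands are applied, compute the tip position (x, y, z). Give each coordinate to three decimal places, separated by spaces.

-1.293 -0.865 2.933

initial: κ=0.2823, φ=184.45°, ℓ=3.1478
cmd 1: set φ=213.76° → (κ,φ,ℓ)=(0.2823,213.76°,3.1478) → tip=(-1.0882,-0.7274,2.7496)
cmd 2: set ℓ=3.4553 → (κ,φ,ℓ)=(0.2823,213.76°,3.4553) → tip=(-1.2934,-0.8646,2.9329)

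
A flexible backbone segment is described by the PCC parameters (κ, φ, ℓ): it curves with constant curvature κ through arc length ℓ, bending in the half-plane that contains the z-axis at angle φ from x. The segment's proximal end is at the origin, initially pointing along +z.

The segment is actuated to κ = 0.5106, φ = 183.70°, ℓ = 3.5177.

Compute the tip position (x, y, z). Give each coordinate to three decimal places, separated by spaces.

θ = κ·ℓ = 0.5106 × 3.5177 = 1.79614 rad
ρ = (1 − cos θ)/κ = (1 − -0.22344)/0.5106 = 2.39608
z = sin θ / κ = 0.97472/0.5106 = 1.90897
x = ρ cos φ = 2.39608 × cos(183.70°) = -2.39109
y = ρ sin φ = 2.39608 × sin(183.70°) = -0.15462

-2.391 -0.155 1.909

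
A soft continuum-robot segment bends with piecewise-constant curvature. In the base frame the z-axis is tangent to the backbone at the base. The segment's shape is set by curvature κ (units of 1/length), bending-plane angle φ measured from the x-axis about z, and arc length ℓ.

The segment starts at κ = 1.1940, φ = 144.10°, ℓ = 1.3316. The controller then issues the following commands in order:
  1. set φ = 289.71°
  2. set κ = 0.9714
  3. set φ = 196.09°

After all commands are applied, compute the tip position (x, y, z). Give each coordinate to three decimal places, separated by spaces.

-0.718 -0.207 0.990

initial: κ=1.1940, φ=144.10°, ℓ=1.3316
cmd 1: set φ=289.71° → (κ,φ,ℓ)=(1.1940,289.71°,1.3316) → tip=(0.2879,-0.8035,0.8374)
cmd 2: set κ=0.9714 → (κ,φ,ℓ)=(0.9714,289.71°,1.3316) → tip=(0.2521,-0.7038,0.9901)
cmd 3: set φ=196.09° → (κ,φ,ℓ)=(0.9714,196.09°,1.3316) → tip=(-0.7184,-0.2072,0.9901)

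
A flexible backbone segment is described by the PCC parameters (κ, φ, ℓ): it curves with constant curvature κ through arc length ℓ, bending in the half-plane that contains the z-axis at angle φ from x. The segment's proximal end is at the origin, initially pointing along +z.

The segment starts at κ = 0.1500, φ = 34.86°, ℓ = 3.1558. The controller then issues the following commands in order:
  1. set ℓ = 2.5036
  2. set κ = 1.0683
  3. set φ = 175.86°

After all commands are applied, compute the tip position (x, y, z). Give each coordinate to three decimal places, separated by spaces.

-1.767 0.128 0.421

initial: κ=0.1500, φ=34.86°, ℓ=3.1558
cmd 1: set ℓ=2.5036 → (κ,φ,ℓ)=(0.1500,34.86°,2.5036) → tip=(0.3812,0.2656,2.4452)
cmd 2: set κ=1.0683 → (κ,φ,ℓ)=(1.0683,34.86°,2.5036) → tip=(1.4539,1.0128,0.4214)
cmd 3: set φ=175.86° → (κ,φ,ℓ)=(1.0683,175.86°,2.5036) → tip=(-1.7673,0.1279,0.4214)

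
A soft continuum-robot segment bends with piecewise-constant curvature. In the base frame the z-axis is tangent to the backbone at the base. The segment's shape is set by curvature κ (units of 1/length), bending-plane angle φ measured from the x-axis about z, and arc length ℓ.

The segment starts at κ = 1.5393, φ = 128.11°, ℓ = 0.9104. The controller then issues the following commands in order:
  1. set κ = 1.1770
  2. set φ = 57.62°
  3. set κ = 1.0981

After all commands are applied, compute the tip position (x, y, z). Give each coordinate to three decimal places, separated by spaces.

initial: κ=1.5393, φ=128.11°, ℓ=0.9104
cmd 1: set κ=1.1770 → (κ,φ,ℓ)=(1.1770,128.11°,0.9104) → tip=(-0.2733,0.3484,0.7459)
cmd 2: set φ=57.62° → (κ,φ,ℓ)=(1.1770,57.62°,0.9104) → tip=(0.2372,0.3740,0.7459)
cmd 3: set κ=1.0981 → (κ,φ,ℓ)=(1.0981,57.62°,0.9104) → tip=(0.2241,0.3534,0.7662)

0.224 0.353 0.766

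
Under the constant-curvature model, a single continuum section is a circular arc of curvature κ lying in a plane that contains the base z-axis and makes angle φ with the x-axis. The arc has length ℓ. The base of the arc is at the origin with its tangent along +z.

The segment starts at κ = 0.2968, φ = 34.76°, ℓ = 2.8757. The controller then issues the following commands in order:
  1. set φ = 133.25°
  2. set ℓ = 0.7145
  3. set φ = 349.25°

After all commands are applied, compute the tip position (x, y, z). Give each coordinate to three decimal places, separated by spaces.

0.074 -0.014 0.709

initial: κ=0.2968, φ=34.76°, ℓ=2.8757
cmd 1: set φ=133.25° → (κ,φ,ℓ)=(0.2968,133.25°,2.8757) → tip=(-0.7910,0.8409,2.5391)
cmd 2: set ℓ=0.7145 → (κ,φ,ℓ)=(0.2968,133.25°,0.7145) → tip=(-0.0517,0.0550,0.7092)
cmd 3: set φ=349.25° → (κ,φ,ℓ)=(0.2968,349.25°,0.7145) → tip=(0.0742,-0.0141,0.7092)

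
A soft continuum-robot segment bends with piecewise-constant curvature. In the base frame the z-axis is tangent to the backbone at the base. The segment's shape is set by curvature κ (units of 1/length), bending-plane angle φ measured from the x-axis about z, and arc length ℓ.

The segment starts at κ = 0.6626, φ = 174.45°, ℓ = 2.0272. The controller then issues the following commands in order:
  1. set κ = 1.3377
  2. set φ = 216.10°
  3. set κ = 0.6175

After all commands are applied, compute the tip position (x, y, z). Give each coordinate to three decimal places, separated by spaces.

initial: κ=0.6626, φ=174.45°, ℓ=2.0272
cmd 1: set κ=1.3377 → (κ,φ,ℓ)=(1.3377,174.45°,2.0272) → tip=(-1.4204,0.1380,0.3115)
cmd 2: set φ=216.10° → (κ,φ,ℓ)=(1.3377,216.10°,2.0272) → tip=(-1.1531,-0.8408,0.3115)
cmd 3: set κ=0.6175 → (κ,φ,ℓ)=(0.6175,216.10°,2.0272) → tip=(-0.8981,-0.6549,1.5377)

-0.898 -0.655 1.538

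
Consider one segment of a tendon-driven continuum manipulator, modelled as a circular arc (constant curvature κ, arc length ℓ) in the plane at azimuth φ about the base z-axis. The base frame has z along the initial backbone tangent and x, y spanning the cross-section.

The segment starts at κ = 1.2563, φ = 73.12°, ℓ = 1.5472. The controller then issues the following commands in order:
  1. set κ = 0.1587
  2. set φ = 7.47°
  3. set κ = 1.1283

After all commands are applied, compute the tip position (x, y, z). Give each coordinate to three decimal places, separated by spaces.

1.032 0.135 0.873

initial: κ=1.2563, φ=73.12°, ℓ=1.5472
cmd 1: set κ=0.1587 → (κ,φ,ℓ)=(0.1587,73.12°,1.5472) → tip=(0.0549,0.1809,1.5317)
cmd 2: set φ=7.47° → (κ,φ,ℓ)=(0.1587,7.47°,1.5472) → tip=(0.1874,0.0246,1.5317)
cmd 3: set κ=1.1283 → (κ,φ,ℓ)=(1.1283,7.47°,1.5472) → tip=(1.0317,0.1353,0.8728)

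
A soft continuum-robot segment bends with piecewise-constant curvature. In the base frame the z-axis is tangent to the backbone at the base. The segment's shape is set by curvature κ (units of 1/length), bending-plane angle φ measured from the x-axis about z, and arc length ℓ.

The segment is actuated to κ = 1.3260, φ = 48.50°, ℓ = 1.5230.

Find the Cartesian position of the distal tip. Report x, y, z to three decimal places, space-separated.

θ = κ·ℓ = 1.3260 × 1.5230 = 2.01950 rad
ρ = (1 − cos θ)/κ = (1 − -0.43380)/1.3260 = 1.08129
z = sin θ / κ = 0.90101/1.3260 = 0.67950
x = ρ cos φ = 1.08129 × cos(48.50°) = 0.71649
y = ρ sin φ = 1.08129 × sin(48.50°) = 0.80984

0.716 0.810 0.679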